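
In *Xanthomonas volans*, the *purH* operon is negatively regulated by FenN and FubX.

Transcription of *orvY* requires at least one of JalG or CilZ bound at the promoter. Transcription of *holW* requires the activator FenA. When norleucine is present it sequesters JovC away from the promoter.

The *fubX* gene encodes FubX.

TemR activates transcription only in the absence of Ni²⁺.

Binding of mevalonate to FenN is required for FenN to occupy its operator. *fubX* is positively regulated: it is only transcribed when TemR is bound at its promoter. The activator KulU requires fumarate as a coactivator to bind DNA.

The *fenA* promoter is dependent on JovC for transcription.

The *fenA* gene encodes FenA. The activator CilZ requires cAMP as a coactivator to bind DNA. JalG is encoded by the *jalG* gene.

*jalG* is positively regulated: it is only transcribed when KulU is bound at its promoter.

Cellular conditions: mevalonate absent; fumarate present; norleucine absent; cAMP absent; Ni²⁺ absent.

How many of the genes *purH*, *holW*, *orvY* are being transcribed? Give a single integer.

Mevalonate is absent, so FenN is inactive.
Ni²⁺ is absent, so TemR is active.
No repressor is bound and TemR is active, so *fubX* is transcribed.
So FubX is produced and active.
With repressor FubX bound, *purH* is not transcribed.
→ *purH* is OFF.
Norleucine is absent, so JovC is active.
No repressor is bound and JovC is active, so *fenA* is transcribed.
So FenA is produced and active.
No repressor is bound and FenA is active, so *holW* is transcribed.
→ *holW* is ON.
Fumarate is present, so KulU is active.
No repressor is bound and KulU is active, so *jalG* is transcribed.
So JalG is produced and active.
cAMP is absent, so CilZ is inactive.
Activator JalG is present, so *orvY* is transcribed.
→ *orvY* is ON.
2 of the 3 genes are transcribed.

2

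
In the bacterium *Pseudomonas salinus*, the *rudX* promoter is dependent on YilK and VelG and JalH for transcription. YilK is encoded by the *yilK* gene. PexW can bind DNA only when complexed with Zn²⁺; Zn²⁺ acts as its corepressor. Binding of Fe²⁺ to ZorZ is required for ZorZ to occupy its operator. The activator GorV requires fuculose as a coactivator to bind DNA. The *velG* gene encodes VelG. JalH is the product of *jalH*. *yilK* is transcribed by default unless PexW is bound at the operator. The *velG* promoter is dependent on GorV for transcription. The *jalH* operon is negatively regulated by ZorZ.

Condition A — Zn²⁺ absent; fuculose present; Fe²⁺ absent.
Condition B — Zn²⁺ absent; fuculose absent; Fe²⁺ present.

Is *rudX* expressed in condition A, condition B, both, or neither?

A only

Condition A:
Zn²⁺ is absent, so PexW is inactive.
With no repressor bound, *yilK* is transcribed.
So YilK is produced and active.
Fuculose is present, so GorV is active.
No repressor is bound and GorV is active, so *velG* is transcribed.
So VelG is produced and active.
Fe²⁺ is absent, so ZorZ is inactive.
With no repressor bound, *jalH* is transcribed.
So JalH is produced and active.
No repressor is bound and YilK and VelG and JalH are active, so *rudX* is transcribed.
→ *rudX* is ON in A.
Condition B:
Zn²⁺ is absent, so PexW is inactive.
With no repressor bound, *yilK* is transcribed.
So YilK is produced and active.
Fuculose is absent, so GorV is inactive.
Required activator GorV is absent, so *velG* is not transcribed.
So VelG is not produced.
Fe²⁺ is present, so ZorZ is active.
With repressor ZorZ bound, *jalH* is not transcribed.
So JalH is not produced.
Required activator VelG is absent, so *rudX* is not transcribed.
→ *rudX* is OFF in B.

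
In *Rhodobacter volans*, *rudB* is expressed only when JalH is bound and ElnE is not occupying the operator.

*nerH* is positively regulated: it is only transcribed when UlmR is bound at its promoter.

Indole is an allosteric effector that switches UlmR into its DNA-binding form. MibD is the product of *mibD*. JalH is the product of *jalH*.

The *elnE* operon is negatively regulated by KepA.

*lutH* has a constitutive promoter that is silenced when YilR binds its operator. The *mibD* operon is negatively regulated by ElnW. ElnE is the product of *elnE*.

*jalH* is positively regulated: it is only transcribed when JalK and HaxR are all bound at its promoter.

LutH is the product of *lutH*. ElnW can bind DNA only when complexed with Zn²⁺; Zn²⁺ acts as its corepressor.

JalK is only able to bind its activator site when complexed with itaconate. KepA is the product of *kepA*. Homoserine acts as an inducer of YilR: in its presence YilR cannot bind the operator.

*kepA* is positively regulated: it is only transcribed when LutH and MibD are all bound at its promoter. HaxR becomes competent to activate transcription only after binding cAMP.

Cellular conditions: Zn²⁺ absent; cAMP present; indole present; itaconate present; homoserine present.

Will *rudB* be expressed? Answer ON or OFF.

Homoserine is present, so YilR is inactive.
With no repressor bound, *lutH* is transcribed.
So LutH is produced and active.
Zn²⁺ is absent, so ElnW is inactive.
With no repressor bound, *mibD* is transcribed.
So MibD is produced and active.
No repressor is bound and LutH and MibD are active, so *kepA* is transcribed.
So KepA is produced and active.
With repressor KepA bound, *elnE* is not transcribed.
So ElnE is not produced.
Itaconate is present, so JalK is active.
cAMP is present, so HaxR is active.
No repressor is bound and JalK and HaxR are active, so *jalH* is transcribed.
So JalH is produced and active.
No repressor is bound and JalH is active, so *rudB* is transcribed.

ON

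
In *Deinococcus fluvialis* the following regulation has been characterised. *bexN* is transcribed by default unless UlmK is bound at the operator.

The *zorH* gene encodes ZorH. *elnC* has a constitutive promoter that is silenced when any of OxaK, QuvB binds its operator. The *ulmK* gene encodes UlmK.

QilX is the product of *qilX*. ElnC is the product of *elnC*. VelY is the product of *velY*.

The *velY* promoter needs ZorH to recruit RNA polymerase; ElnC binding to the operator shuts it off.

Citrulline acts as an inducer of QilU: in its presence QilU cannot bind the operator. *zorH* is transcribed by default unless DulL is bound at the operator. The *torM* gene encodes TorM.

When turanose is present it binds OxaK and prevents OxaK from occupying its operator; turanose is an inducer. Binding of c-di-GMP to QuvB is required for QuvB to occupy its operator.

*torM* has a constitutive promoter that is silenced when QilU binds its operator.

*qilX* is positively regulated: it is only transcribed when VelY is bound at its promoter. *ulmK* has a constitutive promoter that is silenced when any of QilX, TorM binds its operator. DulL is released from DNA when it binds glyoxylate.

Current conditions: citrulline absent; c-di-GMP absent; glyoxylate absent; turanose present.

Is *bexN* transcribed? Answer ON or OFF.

OFF

Turanose is present, so OxaK is inactive.
c-di-GMP is absent, so QuvB is inactive.
With no repressor bound, *elnC* is transcribed.
So ElnC is produced and active.
Glyoxylate is absent, so DulL is active.
With repressor DulL bound, *zorH* is not transcribed.
So ZorH is not produced.
With repressor ElnC bound, *velY* is not transcribed.
So VelY is not produced.
Required activator VelY is absent, so *qilX* is not transcribed.
So QilX is not produced.
Citrulline is absent, so QilU is active.
With repressor QilU bound, *torM* is not transcribed.
So TorM is not produced.
With no repressor bound, *ulmK* is transcribed.
So UlmK is produced and active.
With repressor UlmK bound, *bexN* is not transcribed.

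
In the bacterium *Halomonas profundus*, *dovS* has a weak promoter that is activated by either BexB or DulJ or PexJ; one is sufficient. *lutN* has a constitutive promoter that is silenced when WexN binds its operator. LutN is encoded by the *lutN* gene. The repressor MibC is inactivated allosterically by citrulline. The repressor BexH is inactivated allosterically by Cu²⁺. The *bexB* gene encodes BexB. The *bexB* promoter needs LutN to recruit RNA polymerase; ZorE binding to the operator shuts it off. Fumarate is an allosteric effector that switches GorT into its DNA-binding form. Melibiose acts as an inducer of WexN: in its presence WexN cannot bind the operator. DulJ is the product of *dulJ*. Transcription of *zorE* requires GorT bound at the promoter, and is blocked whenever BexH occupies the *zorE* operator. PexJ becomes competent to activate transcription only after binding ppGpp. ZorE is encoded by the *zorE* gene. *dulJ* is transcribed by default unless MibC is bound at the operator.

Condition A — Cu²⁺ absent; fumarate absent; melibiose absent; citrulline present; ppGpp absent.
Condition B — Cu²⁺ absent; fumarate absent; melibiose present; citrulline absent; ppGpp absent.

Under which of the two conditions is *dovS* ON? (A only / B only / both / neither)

both

Condition A:
Cu²⁺ is absent, so BexH is active.
Fumarate is absent, so GorT is inactive.
With repressor BexH bound, *zorE* is not transcribed.
So ZorE is not produced.
Melibiose is absent, so WexN is active.
With repressor WexN bound, *lutN* is not transcribed.
So LutN is not produced.
Required activator LutN is absent, so *bexB* is not transcribed.
So BexB is not produced.
Citrulline is present, so MibC is inactive.
With no repressor bound, *dulJ* is transcribed.
So DulJ is produced and active.
ppGpp is absent, so PexJ is inactive.
Activator DulJ is present, so *dovS* is transcribed.
→ *dovS* is ON in A.
Condition B:
Cu²⁺ is absent, so BexH is active.
Fumarate is absent, so GorT is inactive.
With repressor BexH bound, *zorE* is not transcribed.
So ZorE is not produced.
Melibiose is present, so WexN is inactive.
With no repressor bound, *lutN* is transcribed.
So LutN is produced and active.
No repressor is bound and LutN is active, so *bexB* is transcribed.
So BexB is produced and active.
Citrulline is absent, so MibC is active.
With repressor MibC bound, *dulJ* is not transcribed.
So DulJ is not produced.
ppGpp is absent, so PexJ is inactive.
Activator BexB is present, so *dovS* is transcribed.
→ *dovS* is ON in B.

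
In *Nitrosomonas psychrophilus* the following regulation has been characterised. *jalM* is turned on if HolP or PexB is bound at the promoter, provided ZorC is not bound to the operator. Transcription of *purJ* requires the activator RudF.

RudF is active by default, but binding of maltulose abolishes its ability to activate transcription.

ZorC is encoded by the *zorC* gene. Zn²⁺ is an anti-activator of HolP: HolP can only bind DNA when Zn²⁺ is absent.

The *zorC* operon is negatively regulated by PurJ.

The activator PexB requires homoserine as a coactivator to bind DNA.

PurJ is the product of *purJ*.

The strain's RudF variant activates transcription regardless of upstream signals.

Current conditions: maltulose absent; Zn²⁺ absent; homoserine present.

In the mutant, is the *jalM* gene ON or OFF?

ON

RudF is constitutively active in this strain.
No repressor is bound and RudF is active, so *purJ* is transcribed.
So PurJ is produced and active.
With repressor PurJ bound, *zorC* is not transcribed.
So ZorC is not produced.
Zn²⁺ is absent, so HolP is active.
Homoserine is present, so PexB is active.
Activator HolP is present, so *jalM* is transcribed.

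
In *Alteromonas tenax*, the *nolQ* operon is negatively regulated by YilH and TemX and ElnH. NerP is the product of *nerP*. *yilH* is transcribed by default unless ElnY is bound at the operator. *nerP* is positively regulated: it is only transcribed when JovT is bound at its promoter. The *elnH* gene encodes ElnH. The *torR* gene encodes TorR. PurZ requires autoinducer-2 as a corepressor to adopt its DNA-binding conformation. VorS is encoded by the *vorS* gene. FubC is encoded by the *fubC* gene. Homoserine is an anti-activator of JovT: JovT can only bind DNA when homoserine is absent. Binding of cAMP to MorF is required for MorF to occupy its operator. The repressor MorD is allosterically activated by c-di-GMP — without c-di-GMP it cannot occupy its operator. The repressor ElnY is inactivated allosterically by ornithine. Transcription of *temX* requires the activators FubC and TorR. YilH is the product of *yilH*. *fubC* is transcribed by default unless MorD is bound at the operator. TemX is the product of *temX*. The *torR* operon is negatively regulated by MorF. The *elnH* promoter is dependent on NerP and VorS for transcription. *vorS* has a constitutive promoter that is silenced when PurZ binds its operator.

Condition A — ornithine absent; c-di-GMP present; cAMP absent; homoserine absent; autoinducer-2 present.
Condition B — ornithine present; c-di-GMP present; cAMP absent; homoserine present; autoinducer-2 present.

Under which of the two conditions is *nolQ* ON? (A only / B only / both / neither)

Condition A:
Ornithine is absent, so ElnY is active.
With repressor ElnY bound, *yilH* is not transcribed.
So YilH is not produced.
c-di-GMP is present, so MorD is active.
With repressor MorD bound, *fubC* is not transcribed.
So FubC is not produced.
cAMP is absent, so MorF is inactive.
With no repressor bound, *torR* is transcribed.
So TorR is produced and active.
Required activator FubC is absent, so *temX* is not transcribed.
So TemX is not produced.
Homoserine is absent, so JovT is active.
No repressor is bound and JovT is active, so *nerP* is transcribed.
So NerP is produced and active.
Autoinducer-2 is present, so PurZ is active.
With repressor PurZ bound, *vorS* is not transcribed.
So VorS is not produced.
Required activator VorS is absent, so *elnH* is not transcribed.
So ElnH is not produced.
With no repressor bound, *nolQ* is transcribed.
→ *nolQ* is ON in A.
Condition B:
Ornithine is present, so ElnY is inactive.
With no repressor bound, *yilH* is transcribed.
So YilH is produced and active.
c-di-GMP is present, so MorD is active.
With repressor MorD bound, *fubC* is not transcribed.
So FubC is not produced.
cAMP is absent, so MorF is inactive.
With no repressor bound, *torR* is transcribed.
So TorR is produced and active.
Required activator FubC is absent, so *temX* is not transcribed.
So TemX is not produced.
Homoserine is present, so JovT is inactive.
Required activator JovT is absent, so *nerP* is not transcribed.
So NerP is not produced.
Autoinducer-2 is present, so PurZ is active.
With repressor PurZ bound, *vorS* is not transcribed.
So VorS is not produced.
Required activator NerP is absent, so *elnH* is not transcribed.
So ElnH is not produced.
With repressor YilH bound, *nolQ* is not transcribed.
→ *nolQ* is OFF in B.

A only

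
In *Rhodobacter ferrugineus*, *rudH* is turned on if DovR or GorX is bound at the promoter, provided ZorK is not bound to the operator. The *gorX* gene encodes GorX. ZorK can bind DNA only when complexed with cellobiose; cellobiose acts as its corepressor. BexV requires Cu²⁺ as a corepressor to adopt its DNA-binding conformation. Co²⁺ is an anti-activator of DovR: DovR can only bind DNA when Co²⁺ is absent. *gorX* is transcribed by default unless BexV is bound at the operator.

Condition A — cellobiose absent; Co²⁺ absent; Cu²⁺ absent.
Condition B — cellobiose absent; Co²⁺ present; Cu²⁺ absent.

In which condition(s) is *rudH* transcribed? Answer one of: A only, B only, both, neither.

Condition A:
Cellobiose is absent, so ZorK is inactive.
Co²⁺ is absent, so DovR is active.
Cu²⁺ is absent, so BexV is inactive.
With no repressor bound, *gorX* is transcribed.
So GorX is produced and active.
Activator DovR is present, so *rudH* is transcribed.
→ *rudH* is ON in A.
Condition B:
Cellobiose is absent, so ZorK is inactive.
Co²⁺ is present, so DovR is inactive.
Cu²⁺ is absent, so BexV is inactive.
With no repressor bound, *gorX* is transcribed.
So GorX is produced and active.
Activator GorX is present, so *rudH* is transcribed.
→ *rudH* is ON in B.

both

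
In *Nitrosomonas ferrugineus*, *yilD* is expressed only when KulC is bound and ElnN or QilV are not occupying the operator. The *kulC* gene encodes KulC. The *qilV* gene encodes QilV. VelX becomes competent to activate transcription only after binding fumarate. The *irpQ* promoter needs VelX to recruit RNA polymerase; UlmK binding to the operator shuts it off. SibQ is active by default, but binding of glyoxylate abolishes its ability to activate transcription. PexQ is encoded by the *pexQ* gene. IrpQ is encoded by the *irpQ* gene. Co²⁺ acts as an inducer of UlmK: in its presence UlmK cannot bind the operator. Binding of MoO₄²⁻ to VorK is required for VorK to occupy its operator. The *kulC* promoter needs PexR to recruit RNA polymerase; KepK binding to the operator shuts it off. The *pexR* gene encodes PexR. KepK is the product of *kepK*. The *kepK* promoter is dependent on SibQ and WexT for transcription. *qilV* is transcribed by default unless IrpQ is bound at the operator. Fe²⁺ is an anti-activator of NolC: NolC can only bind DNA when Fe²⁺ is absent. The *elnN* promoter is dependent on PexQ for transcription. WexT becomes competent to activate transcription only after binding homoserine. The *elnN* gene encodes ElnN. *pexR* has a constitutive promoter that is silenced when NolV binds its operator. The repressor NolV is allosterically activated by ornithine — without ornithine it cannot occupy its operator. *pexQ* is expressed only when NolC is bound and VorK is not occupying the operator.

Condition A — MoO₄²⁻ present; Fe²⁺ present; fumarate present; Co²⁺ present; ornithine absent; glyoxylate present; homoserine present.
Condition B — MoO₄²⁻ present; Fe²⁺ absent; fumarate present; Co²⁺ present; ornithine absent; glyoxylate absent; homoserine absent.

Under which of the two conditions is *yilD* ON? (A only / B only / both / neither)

both

Condition A:
MoO₄²⁻ is present, so VorK is active.
Fe²⁺ is present, so NolC is inactive.
With repressor VorK bound, *pexQ* is not transcribed.
So PexQ is not produced.
Required activator PexQ is absent, so *elnN* is not transcribed.
So ElnN is not produced.
Fumarate is present, so VelX is active.
Co²⁺ is present, so UlmK is inactive.
No repressor is bound and VelX is active, so *irpQ* is transcribed.
So IrpQ is produced and active.
With repressor IrpQ bound, *qilV* is not transcribed.
So QilV is not produced.
Ornithine is absent, so NolV is inactive.
With no repressor bound, *pexR* is transcribed.
So PexR is produced and active.
Glyoxylate is present, so SibQ is inactive.
Homoserine is present, so WexT is active.
Required activator SibQ is absent, so *kepK* is not transcribed.
So KepK is not produced.
No repressor is bound and PexR is active, so *kulC* is transcribed.
So KulC is produced and active.
No repressor is bound and KulC is active, so *yilD* is transcribed.
→ *yilD* is ON in A.
Condition B:
MoO₄²⁻ is present, so VorK is active.
Fe²⁺ is absent, so NolC is active.
With repressor VorK bound, *pexQ* is not transcribed.
So PexQ is not produced.
Required activator PexQ is absent, so *elnN* is not transcribed.
So ElnN is not produced.
Fumarate is present, so VelX is active.
Co²⁺ is present, so UlmK is inactive.
No repressor is bound and VelX is active, so *irpQ* is transcribed.
So IrpQ is produced and active.
With repressor IrpQ bound, *qilV* is not transcribed.
So QilV is not produced.
Ornithine is absent, so NolV is inactive.
With no repressor bound, *pexR* is transcribed.
So PexR is produced and active.
Glyoxylate is absent, so SibQ is active.
Homoserine is absent, so WexT is inactive.
Required activator WexT is absent, so *kepK* is not transcribed.
So KepK is not produced.
No repressor is bound and PexR is active, so *kulC* is transcribed.
So KulC is produced and active.
No repressor is bound and KulC is active, so *yilD* is transcribed.
→ *yilD* is ON in B.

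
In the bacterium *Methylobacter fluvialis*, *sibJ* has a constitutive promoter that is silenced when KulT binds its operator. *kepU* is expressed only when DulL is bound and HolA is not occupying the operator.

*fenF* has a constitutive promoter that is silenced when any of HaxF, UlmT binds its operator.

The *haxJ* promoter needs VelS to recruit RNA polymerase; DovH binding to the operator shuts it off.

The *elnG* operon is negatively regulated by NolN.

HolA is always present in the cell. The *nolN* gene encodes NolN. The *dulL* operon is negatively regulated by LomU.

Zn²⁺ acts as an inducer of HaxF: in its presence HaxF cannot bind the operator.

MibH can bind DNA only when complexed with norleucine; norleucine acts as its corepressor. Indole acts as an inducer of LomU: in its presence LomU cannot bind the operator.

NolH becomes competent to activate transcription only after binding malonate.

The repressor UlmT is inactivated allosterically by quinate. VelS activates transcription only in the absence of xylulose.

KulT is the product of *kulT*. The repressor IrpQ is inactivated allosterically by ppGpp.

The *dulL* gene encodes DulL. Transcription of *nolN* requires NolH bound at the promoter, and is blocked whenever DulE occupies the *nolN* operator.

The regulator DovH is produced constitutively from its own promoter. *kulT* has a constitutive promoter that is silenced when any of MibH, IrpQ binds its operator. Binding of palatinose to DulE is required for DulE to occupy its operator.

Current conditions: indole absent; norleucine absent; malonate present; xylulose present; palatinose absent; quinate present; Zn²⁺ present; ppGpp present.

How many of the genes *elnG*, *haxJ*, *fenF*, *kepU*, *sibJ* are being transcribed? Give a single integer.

1

Malonate is present, so NolH is active.
Palatinose is absent, so DulE is inactive.
No repressor is bound and NolH is active, so *nolN* is transcribed.
So NolN is produced and active.
With repressor NolN bound, *elnG* is not transcribed.
→ *elnG* is OFF.
Xylulose is present, so VelS is inactive.
DovH is produced constitutively and is active.
With repressor DovH bound, *haxJ* is not transcribed.
→ *haxJ* is OFF.
Zn²⁺ is present, so HaxF is inactive.
Quinate is present, so UlmT is inactive.
With no repressor bound, *fenF* is transcribed.
→ *fenF* is ON.
Indole is absent, so LomU is active.
With repressor LomU bound, *dulL* is not transcribed.
So DulL is not produced.
HolA is produced constitutively and is active.
With repressor HolA bound, *kepU* is not transcribed.
→ *kepU* is OFF.
Norleucine is absent, so MibH is inactive.
ppGpp is present, so IrpQ is inactive.
With no repressor bound, *kulT* is transcribed.
So KulT is produced and active.
With repressor KulT bound, *sibJ* is not transcribed.
→ *sibJ* is OFF.
1 of the 5 genes is transcribed.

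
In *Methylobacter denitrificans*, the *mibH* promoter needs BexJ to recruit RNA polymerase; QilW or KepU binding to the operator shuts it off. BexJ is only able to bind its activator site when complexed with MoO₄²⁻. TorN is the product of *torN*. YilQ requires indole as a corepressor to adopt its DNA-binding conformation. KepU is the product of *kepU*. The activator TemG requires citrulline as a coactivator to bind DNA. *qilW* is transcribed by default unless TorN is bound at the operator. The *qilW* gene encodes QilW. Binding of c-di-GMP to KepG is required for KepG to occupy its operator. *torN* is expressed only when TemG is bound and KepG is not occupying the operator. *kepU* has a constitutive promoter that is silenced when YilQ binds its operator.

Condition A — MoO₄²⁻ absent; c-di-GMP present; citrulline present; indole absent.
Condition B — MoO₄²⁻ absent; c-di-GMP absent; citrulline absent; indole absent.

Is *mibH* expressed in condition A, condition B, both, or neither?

neither

Condition A:
MoO₄²⁻ is absent, so BexJ is inactive.
c-di-GMP is present, so KepG is active.
Citrulline is present, so TemG is active.
With repressor KepG bound, *torN* is not transcribed.
So TorN is not produced.
With no repressor bound, *qilW* is transcribed.
So QilW is produced and active.
Indole is absent, so YilQ is inactive.
With no repressor bound, *kepU* is transcribed.
So KepU is produced and active.
With repressor QilW bound, *mibH* is not transcribed.
→ *mibH* is OFF in A.
Condition B:
MoO₄²⁻ is absent, so BexJ is inactive.
c-di-GMP is absent, so KepG is inactive.
Citrulline is absent, so TemG is inactive.
Required activator TemG is absent, so *torN* is not transcribed.
So TorN is not produced.
With no repressor bound, *qilW* is transcribed.
So QilW is produced and active.
Indole is absent, so YilQ is inactive.
With no repressor bound, *kepU* is transcribed.
So KepU is produced and active.
With repressor QilW bound, *mibH* is not transcribed.
→ *mibH* is OFF in B.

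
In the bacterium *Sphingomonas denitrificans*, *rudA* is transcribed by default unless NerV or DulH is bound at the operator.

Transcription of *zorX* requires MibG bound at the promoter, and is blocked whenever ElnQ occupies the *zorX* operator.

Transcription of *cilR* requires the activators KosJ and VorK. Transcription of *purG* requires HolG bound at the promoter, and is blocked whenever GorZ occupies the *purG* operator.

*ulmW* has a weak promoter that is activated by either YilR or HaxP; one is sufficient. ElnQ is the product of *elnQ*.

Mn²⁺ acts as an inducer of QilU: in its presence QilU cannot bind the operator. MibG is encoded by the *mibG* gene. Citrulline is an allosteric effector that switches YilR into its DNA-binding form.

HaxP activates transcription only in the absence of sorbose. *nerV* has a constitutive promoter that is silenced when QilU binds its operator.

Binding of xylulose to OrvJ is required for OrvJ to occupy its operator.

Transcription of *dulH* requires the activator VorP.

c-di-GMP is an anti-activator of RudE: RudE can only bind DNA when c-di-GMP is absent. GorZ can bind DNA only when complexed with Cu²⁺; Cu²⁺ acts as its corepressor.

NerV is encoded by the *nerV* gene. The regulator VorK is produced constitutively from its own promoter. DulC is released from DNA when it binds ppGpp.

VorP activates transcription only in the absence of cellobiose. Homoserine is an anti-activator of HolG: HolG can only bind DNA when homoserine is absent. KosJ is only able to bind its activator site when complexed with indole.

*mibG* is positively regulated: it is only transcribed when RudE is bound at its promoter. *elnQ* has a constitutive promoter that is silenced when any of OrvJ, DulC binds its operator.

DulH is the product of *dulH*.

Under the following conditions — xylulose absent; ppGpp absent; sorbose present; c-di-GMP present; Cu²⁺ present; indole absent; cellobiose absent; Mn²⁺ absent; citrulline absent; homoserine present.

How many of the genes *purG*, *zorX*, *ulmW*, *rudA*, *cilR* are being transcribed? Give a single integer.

Homoserine is present, so HolG is inactive.
Cu²⁺ is present, so GorZ is active.
With repressor GorZ bound, *purG* is not transcribed.
→ *purG* is OFF.
c-di-GMP is present, so RudE is inactive.
Required activator RudE is absent, so *mibG* is not transcribed.
So MibG is not produced.
Xylulose is absent, so OrvJ is inactive.
ppGpp is absent, so DulC is active.
With repressor DulC bound, *elnQ* is not transcribed.
So ElnQ is not produced.
Required activator MibG is absent, so *zorX* is not transcribed.
→ *zorX* is OFF.
Citrulline is absent, so YilR is inactive.
Sorbose is present, so HaxP is inactive.
No activator is available at the *ulmW* promoter, so *ulmW* is not transcribed.
→ *ulmW* is OFF.
Mn²⁺ is absent, so QilU is active.
With repressor QilU bound, *nerV* is not transcribed.
So NerV is not produced.
Cellobiose is absent, so VorP is active.
No repressor is bound and VorP is active, so *dulH* is transcribed.
So DulH is produced and active.
With repressor DulH bound, *rudA* is not transcribed.
→ *rudA* is OFF.
Indole is absent, so KosJ is inactive.
VorK is produced constitutively and is active.
Required activator KosJ is absent, so *cilR* is not transcribed.
→ *cilR* is OFF.
0 of the 5 genes are transcribed.

0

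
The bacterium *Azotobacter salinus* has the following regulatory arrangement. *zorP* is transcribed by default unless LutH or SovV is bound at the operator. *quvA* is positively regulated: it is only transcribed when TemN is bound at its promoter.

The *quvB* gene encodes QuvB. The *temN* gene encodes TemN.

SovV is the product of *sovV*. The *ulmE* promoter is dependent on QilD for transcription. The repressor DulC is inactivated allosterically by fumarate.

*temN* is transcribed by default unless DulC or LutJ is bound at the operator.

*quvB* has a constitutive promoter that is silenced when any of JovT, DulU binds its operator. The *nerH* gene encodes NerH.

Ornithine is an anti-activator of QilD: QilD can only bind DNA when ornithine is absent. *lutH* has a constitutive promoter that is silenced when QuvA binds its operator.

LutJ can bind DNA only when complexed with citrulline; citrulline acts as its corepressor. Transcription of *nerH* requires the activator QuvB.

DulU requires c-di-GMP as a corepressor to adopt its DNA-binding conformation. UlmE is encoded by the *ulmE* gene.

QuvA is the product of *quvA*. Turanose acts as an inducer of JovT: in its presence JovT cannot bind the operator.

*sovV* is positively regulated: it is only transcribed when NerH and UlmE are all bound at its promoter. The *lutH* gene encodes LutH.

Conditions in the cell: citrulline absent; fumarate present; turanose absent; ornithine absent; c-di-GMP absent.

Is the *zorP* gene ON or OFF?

ON

Fumarate is present, so DulC is inactive.
Citrulline is absent, so LutJ is inactive.
With no repressor bound, *temN* is transcribed.
So TemN is produced and active.
No repressor is bound and TemN is active, so *quvA* is transcribed.
So QuvA is produced and active.
With repressor QuvA bound, *lutH* is not transcribed.
So LutH is not produced.
Turanose is absent, so JovT is active.
c-di-GMP is absent, so DulU is inactive.
With repressor JovT bound, *quvB* is not transcribed.
So QuvB is not produced.
Required activator QuvB is absent, so *nerH* is not transcribed.
So NerH is not produced.
Ornithine is absent, so QilD is active.
No repressor is bound and QilD is active, so *ulmE* is transcribed.
So UlmE is produced and active.
Required activator NerH is absent, so *sovV* is not transcribed.
So SovV is not produced.
With no repressor bound, *zorP* is transcribed.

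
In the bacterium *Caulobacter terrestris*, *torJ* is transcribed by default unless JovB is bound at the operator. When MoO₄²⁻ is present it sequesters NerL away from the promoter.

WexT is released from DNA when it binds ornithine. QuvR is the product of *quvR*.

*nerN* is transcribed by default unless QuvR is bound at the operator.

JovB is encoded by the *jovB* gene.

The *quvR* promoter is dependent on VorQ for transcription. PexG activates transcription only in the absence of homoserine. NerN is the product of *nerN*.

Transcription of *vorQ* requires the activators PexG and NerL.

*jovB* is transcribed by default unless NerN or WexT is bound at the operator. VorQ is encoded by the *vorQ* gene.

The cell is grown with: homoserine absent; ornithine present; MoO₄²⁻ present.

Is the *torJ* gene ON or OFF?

ON

Homoserine is absent, so PexG is active.
MoO₄²⁻ is present, so NerL is inactive.
Required activator NerL is absent, so *vorQ* is not transcribed.
So VorQ is not produced.
Required activator VorQ is absent, so *quvR* is not transcribed.
So QuvR is not produced.
With no repressor bound, *nerN* is transcribed.
So NerN is produced and active.
Ornithine is present, so WexT is inactive.
With repressor NerN bound, *jovB* is not transcribed.
So JovB is not produced.
With no repressor bound, *torJ* is transcribed.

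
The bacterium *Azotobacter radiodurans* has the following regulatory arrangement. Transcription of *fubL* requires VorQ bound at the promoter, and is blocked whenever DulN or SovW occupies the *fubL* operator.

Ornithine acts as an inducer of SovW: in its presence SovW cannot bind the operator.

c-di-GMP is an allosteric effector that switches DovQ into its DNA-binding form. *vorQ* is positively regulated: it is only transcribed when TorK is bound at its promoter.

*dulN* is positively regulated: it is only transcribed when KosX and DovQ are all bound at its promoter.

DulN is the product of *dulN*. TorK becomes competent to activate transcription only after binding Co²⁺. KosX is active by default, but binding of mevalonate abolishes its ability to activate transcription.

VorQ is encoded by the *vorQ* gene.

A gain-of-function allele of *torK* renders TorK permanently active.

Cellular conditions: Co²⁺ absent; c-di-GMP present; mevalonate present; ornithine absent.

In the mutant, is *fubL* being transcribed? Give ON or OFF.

OFF

Mevalonate is present, so KosX is inactive.
c-di-GMP is present, so DovQ is active.
Required activator KosX is absent, so *dulN* is not transcribed.
So DulN is not produced.
TorK is constitutively active in this strain.
No repressor is bound and TorK is active, so *vorQ* is transcribed.
So VorQ is produced and active.
Ornithine is absent, so SovW is active.
With repressor SovW bound, *fubL* is not transcribed.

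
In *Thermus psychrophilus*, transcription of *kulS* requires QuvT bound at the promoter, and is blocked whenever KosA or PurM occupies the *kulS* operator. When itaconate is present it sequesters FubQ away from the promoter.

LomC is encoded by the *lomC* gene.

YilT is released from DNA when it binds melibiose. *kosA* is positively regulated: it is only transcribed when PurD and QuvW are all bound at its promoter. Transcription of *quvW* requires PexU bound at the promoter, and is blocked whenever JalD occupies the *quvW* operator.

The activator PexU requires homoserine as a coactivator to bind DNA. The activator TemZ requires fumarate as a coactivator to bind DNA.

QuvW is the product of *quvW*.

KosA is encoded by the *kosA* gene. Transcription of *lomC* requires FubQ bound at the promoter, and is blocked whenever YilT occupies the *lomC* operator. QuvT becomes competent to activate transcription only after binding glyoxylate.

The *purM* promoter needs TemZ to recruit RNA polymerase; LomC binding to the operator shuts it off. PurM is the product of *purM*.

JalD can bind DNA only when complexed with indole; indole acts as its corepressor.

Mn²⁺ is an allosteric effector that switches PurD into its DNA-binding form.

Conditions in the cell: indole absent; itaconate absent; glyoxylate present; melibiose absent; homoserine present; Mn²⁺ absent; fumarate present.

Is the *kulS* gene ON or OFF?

OFF

Mn²⁺ is absent, so PurD is inactive.
Indole is absent, so JalD is inactive.
Homoserine is present, so PexU is active.
No repressor is bound and PexU is active, so *quvW* is transcribed.
So QuvW is produced and active.
Required activator PurD is absent, so *kosA* is not transcribed.
So KosA is not produced.
Glyoxylate is present, so QuvT is active.
Melibiose is absent, so YilT is active.
Itaconate is absent, so FubQ is active.
With repressor YilT bound, *lomC* is not transcribed.
So LomC is not produced.
Fumarate is present, so TemZ is active.
No repressor is bound and TemZ is active, so *purM* is transcribed.
So PurM is produced and active.
With repressor PurM bound, *kulS* is not transcribed.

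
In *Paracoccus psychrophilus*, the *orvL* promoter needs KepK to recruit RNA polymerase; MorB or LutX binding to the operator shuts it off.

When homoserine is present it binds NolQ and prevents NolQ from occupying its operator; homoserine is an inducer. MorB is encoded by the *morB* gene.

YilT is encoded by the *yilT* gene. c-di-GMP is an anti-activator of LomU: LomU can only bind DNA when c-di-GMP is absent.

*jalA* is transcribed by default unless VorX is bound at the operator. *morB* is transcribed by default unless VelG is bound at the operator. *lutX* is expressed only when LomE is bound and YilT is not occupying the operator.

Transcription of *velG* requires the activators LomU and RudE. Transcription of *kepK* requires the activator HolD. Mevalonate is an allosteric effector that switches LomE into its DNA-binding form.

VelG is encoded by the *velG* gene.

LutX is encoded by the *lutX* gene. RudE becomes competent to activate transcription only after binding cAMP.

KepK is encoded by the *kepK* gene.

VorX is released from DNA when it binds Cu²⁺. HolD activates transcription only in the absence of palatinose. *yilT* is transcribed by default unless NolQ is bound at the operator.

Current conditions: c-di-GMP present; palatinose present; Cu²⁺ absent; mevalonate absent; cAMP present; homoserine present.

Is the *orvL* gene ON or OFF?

OFF

c-di-GMP is present, so LomU is inactive.
cAMP is present, so RudE is active.
Required activator LomU is absent, so *velG* is not transcribed.
So VelG is not produced.
With no repressor bound, *morB* is transcribed.
So MorB is produced and active.
Palatinose is present, so HolD is inactive.
Required activator HolD is absent, so *kepK* is not transcribed.
So KepK is not produced.
Homoserine is present, so NolQ is inactive.
With no repressor bound, *yilT* is transcribed.
So YilT is produced and active.
Mevalonate is absent, so LomE is inactive.
With repressor YilT bound, *lutX* is not transcribed.
So LutX is not produced.
With repressor MorB bound, *orvL* is not transcribed.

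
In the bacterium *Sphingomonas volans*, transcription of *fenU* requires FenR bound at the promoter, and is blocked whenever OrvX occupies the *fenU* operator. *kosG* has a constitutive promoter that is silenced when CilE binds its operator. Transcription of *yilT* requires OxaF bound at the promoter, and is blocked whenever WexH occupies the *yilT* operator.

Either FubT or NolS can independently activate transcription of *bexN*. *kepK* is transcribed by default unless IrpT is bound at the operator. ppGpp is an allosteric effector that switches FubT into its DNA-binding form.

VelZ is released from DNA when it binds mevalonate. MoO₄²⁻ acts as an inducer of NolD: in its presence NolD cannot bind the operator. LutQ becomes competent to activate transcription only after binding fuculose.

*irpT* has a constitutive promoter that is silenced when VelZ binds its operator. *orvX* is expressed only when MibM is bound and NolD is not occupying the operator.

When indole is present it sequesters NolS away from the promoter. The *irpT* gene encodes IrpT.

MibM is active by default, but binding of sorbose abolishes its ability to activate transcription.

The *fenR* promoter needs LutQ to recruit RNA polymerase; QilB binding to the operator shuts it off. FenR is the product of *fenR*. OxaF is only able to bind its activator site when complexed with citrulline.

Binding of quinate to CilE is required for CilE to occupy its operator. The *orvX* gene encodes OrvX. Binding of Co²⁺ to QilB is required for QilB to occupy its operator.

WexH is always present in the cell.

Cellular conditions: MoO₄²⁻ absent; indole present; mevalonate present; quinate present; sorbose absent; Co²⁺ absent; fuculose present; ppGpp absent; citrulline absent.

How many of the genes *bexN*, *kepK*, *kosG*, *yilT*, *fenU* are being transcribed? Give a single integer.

ppGpp is absent, so FubT is inactive.
Indole is present, so NolS is inactive.
No activator is available at the *bexN* promoter, so *bexN* is not transcribed.
→ *bexN* is OFF.
Mevalonate is present, so VelZ is inactive.
With no repressor bound, *irpT* is transcribed.
So IrpT is produced and active.
With repressor IrpT bound, *kepK* is not transcribed.
→ *kepK* is OFF.
Quinate is present, so CilE is active.
With repressor CilE bound, *kosG* is not transcribed.
→ *kosG* is OFF.
Citrulline is absent, so OxaF is inactive.
WexH is produced constitutively and is active.
With repressor WexH bound, *yilT* is not transcribed.
→ *yilT* is OFF.
Sorbose is absent, so MibM is active.
MoO₄²⁻ is absent, so NolD is active.
With repressor NolD bound, *orvX* is not transcribed.
So OrvX is not produced.
Co²⁺ is absent, so QilB is inactive.
Fuculose is present, so LutQ is active.
No repressor is bound and LutQ is active, so *fenR* is transcribed.
So FenR is produced and active.
No repressor is bound and FenR is active, so *fenU* is transcribed.
→ *fenU* is ON.
1 of the 5 genes is transcribed.

1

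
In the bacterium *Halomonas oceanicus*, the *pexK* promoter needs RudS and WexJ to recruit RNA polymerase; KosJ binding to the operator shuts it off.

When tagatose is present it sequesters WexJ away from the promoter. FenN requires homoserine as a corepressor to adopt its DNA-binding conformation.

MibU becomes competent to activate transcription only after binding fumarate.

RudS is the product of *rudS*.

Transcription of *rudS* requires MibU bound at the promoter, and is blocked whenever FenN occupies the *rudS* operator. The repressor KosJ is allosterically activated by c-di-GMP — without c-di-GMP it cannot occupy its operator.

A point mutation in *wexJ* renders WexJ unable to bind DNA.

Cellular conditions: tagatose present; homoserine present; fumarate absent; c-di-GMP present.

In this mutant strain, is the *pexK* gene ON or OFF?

c-di-GMP is present, so KosJ is active.
Homoserine is present, so FenN is active.
Fumarate is absent, so MibU is inactive.
With repressor FenN bound, *rudS* is not transcribed.
So RudS is not produced.
WexJ is non-functional in this strain, so it has no effect.
With repressor KosJ bound, *pexK* is not transcribed.

OFF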